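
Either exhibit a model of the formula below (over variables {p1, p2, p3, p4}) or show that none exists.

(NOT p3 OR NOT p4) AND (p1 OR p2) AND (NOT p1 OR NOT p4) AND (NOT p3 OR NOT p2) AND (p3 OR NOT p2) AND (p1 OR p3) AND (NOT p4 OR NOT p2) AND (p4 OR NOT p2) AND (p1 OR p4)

p1: true, p2: false, p3: false, p4: false

Branch on p3: set p3 = false.
From the singleton clause (NOT p2), p2 = false.
From the singleton clause (p1), p1 = true.
From the singleton clause (NOT p4), p4 = false.
This assignment satisfies each clause.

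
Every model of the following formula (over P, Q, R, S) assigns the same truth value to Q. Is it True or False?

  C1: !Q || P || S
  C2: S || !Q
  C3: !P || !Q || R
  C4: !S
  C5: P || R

Suppose Q = true.
Unit clause (S) forces S = true.
But (!S) is also a unit clause — contradiction.
So every satisfying assignment has Q = False.

False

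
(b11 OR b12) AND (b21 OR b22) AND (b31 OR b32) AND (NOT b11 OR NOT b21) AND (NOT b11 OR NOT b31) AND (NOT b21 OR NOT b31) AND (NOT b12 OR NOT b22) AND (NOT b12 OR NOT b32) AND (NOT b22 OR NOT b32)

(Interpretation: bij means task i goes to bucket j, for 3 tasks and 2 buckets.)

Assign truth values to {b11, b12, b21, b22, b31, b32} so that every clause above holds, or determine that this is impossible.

Case b11 = true:
The clause (NOT b21) is unit, so b21 = false.
The clause (b22) is unit, so b22 = true.
The clause (NOT b31) is unit, so b31 = false.
The clause (b32) is unit, so b32 = true.
But (NOT b32) is also a unit clause — contradiction.
Backtrack on b11: now try b11 = false.
The clause (b12) is unit, so b12 = true.
The clause (NOT b22) is unit, so b22 = false.
The clause (b21) is unit, so b21 = true.
The clause (NOT b31) is unit, so b31 = false.
The clause (b32) is unit, so b32 = true.
But (NOT b32) is also a unit clause — contradiction.
Either choice for b11 ends in contradiction.

UNSATISFIABLE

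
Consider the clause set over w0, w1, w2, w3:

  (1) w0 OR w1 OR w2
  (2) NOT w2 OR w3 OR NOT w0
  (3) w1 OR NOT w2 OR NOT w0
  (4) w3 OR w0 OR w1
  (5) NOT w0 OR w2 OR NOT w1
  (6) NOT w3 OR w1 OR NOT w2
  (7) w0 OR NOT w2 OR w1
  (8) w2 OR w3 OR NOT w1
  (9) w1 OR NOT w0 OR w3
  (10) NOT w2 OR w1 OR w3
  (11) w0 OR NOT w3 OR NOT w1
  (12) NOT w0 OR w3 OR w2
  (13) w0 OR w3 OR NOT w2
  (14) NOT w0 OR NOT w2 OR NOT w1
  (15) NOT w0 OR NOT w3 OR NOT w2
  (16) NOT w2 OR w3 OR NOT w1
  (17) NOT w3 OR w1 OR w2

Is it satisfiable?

Suppose w0 = true.
Suppose w2 = false.
Unit clause (NOT w1) forces w1 = false.
Unit clause (w3) forces w3 = true.
That conflicts with the unit clause (NOT w3).
That branch fails; take w2 = true instead.
Unit clause (w3) forces w3 = true.
That conflicts with the unit clause (NOT w3).
Both values of w2 lead to a conflict.
That branch fails; take w0 = false instead.
Suppose w1 = true.
Unit clause (NOT w3) forces w3 = false.
Unit clause (w2) forces w2 = true.
That conflicts with the unit clause (NOT w2).
That branch fails; take w1 = false instead.
Unit clause (w2) forces w2 = true.
That conflicts with the unit clause (NOT w2).
Both values of w1 lead to a conflict.
Both values of w0 lead to a conflict.
No assignment satisfies every clause.

No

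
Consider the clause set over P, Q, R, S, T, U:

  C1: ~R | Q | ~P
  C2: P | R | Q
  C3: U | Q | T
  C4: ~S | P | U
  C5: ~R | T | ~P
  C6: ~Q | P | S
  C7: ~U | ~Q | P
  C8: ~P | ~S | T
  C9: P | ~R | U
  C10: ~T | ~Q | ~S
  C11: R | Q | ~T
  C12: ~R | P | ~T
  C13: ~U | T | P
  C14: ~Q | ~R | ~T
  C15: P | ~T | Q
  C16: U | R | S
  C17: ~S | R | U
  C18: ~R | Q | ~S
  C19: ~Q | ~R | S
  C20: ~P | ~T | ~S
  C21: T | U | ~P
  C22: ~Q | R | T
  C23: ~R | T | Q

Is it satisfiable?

Satisfiable

Case R = 0:
Case P = 1:
Case S = 0:
Unit clause (U) forces U = 1.
Case Q = 1:
Unit clause (T) forces T = 1.
This assignment satisfies each clause.
A satisfying assignment: P ↦ 1; Q ↦ 1; R ↦ 0; S ↦ 0; T ↦ 1; U ↦ 1.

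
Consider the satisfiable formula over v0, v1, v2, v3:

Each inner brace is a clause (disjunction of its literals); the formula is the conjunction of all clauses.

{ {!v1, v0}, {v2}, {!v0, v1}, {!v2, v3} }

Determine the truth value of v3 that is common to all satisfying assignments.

Suppose v3 = false.
(v2) alone gives v2 = true.
Now (!v2) is unsatisfied and unit — conflict.
So every satisfying assignment has v3 = True.

True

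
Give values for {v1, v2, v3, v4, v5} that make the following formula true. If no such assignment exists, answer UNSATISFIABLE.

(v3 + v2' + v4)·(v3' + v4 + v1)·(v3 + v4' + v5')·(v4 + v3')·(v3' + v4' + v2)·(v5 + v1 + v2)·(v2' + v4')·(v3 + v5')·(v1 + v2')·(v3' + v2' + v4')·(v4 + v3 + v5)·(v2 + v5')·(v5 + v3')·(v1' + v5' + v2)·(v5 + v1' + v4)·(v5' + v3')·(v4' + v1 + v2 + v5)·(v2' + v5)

v1: 1,  v2: 0,  v3: 0,  v4: 1,  v5: 0

Try v4 = 1.
(v2') alone gives v2 = 0.
(v3') alone gives v3 = 0.
(v5') alone gives v5 = 0.
(v1) alone gives v1 = 1.
This assignment satisfies each clause.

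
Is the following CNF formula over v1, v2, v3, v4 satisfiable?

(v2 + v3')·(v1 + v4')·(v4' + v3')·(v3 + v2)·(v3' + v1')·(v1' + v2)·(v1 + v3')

Try v2 = 1.
Try v1 = 0.
(v4') alone gives v4 = 0.
(v3') alone gives v3 = 0.
This assignment satisfies each clause.
A satisfying assignment: v1 ↦ 0,  v2 ↦ 1,  v3 ↦ 0,  v4 ↦ 0.

Yes, satisfiable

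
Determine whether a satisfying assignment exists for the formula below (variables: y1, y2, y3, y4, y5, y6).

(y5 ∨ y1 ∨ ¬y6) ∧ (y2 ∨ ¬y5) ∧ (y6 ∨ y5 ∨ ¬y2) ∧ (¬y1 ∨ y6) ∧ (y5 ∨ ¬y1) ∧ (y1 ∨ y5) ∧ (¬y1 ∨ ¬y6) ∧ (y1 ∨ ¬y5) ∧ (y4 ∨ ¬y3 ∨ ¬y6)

Case y2 = True:
Case y6 = True:
Unit clause (¬y1) forces y1 = False.
Unit clause (y5) forces y5 = True.
That conflicts with the unit clause (¬y5).
That branch fails; take y6 = False instead.
Unit clause (y5) forces y5 = True.
Unit clause (¬y1) forces y1 = False.
That conflicts with the unit clause (y1).
Neither y6 = True nor y6 = False works.
That branch fails; take y2 = False instead.
Unit clause (¬y5) forces y5 = False.
Unit clause (¬y1) forces y1 = False.
That conflicts with the unit clause (y1).
Neither y2 = True nor y2 = False works.
No assignment satisfies every clause.

Unsatisfiable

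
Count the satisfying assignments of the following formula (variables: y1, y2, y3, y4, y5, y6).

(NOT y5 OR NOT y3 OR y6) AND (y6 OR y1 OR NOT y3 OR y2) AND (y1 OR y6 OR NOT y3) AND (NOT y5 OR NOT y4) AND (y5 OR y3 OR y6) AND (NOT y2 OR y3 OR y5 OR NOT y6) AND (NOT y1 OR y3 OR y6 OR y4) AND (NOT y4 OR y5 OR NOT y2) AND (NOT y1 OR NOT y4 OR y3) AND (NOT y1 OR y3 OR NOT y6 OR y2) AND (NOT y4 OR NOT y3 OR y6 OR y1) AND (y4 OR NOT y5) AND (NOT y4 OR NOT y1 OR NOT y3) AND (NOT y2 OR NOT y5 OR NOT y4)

There are 2^6 = 64 truth assignments over (y1, y2, y3, y4, y5, y6).
Split on y6. With y6 = true, the clauses containing y6 are satisfied and NOT y6 drops from the rest; 7 of the 2^5 = 32 assignments to the other variables satisfy what remains.
With y6 = false, by the same count on the reduced clause set, 2 assignments work.
Total: 7 + 2 = 9.

9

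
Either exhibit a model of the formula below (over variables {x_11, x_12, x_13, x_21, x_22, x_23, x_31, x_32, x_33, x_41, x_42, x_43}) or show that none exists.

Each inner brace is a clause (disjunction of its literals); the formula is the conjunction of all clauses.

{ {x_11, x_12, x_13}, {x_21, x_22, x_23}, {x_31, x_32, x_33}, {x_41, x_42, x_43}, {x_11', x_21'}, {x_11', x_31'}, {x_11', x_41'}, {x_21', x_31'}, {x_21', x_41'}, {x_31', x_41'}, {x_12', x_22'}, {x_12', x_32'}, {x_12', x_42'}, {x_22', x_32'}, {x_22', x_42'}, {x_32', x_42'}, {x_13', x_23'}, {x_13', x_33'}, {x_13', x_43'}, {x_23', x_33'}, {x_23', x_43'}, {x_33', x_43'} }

UNSATISFIABLE

Branch on x_11: set x_11 = 0.
Branch on x_12: set x_12 = 1.
(x_22') alone gives x_22 = 0.
(x_32') alone gives x_32 = 0.
(x_42') alone gives x_42 = 0.
Branch on x_21: set x_21 = 1.
(x_31') alone gives x_31 = 0.
(x_33) alone gives x_33 = 1.
(x_41') alone gives x_41 = 0.
(x_43) alone gives x_43 = 1.
That conflicts with the unit clause (x_43').
Undo x_21 and try x_21 = 0.
(x_23) alone gives x_23 = 1.
(x_13') alone gives x_13 = 0.
(x_33') alone gives x_33 = 0.
(x_31) alone gives x_31 = 1.
(x_41') alone gives x_41 = 0.
(x_43) alone gives x_43 = 1.
That conflicts with the unit clause (x_43').
Either choice for x_21 ends in contradiction.
Undo x_12 and try x_12 = 0.
(x_13) alone gives x_13 = 1.
(x_23') alone gives x_23 = 0.
(x_33') alone gives x_33 = 0.
(x_43') alone gives x_43 = 0.
Branch on x_21: set x_21 = 1.
(x_31') alone gives x_31 = 0.
(x_32) alone gives x_32 = 1.
(x_41') alone gives x_41 = 0.
(x_42) alone gives x_42 = 1.
That conflicts with the unit clause (x_42').
Undo x_21 and try x_21 = 0.
(x_22) alone gives x_22 = 1.
(x_32') alone gives x_32 = 0.
(x_31) alone gives x_31 = 1.
(x_41') alone gives x_41 = 0.
(x_42) alone gives x_42 = 1.
That conflicts with the unit clause (x_42').
Either choice for x_21 ends in contradiction.
Either choice for x_12 ends in contradiction.
Undo x_11 and try x_11 = 1.
(x_21') alone gives x_21 = 0.
(x_31') alone gives x_31 = 0.
(x_41') alone gives x_41 = 0.
Branch on x_22: set x_22 = 1.
(x_12') alone gives x_12 = 0.
(x_32') alone gives x_32 = 0.
(x_33) alone gives x_33 = 1.
(x_42') alone gives x_42 = 0.
(x_43) alone gives x_43 = 1.
That conflicts with the unit clause (x_43').
Undo x_22 and try x_22 = 0.
(x_23) alone gives x_23 = 1.
(x_13') alone gives x_13 = 0.
(x_33') alone gives x_33 = 0.
(x_32) alone gives x_32 = 1.
(x_12') alone gives x_12 = 0.
(x_42') alone gives x_42 = 0.
(x_43) alone gives x_43 = 1.
That conflicts with the unit clause (x_43').
Either choice for x_22 ends in contradiction.
Either choice for x_11 ends in contradiction.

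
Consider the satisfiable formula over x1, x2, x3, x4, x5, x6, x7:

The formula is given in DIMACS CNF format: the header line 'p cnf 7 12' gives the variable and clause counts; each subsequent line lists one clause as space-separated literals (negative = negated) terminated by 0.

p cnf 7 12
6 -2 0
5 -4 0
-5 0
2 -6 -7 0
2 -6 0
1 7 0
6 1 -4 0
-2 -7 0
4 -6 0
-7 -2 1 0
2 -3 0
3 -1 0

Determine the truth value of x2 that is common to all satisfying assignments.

False

Suppose x2 = True.
From the singleton clause (x6), x6 = True.
From the singleton clause (¬x5), x5 = False.
From the singleton clause (¬x4), x4 = False.
That conflicts with the unit clause (x4).
So every satisfying assignment has x2 = False.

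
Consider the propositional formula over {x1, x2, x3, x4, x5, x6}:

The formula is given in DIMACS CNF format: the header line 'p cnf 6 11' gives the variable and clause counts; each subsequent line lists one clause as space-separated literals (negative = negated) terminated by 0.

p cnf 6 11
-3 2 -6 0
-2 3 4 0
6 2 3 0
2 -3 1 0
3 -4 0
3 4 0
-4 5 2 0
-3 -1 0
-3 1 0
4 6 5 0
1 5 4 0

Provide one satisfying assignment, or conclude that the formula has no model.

UNSATISFIABLE

Suppose x3 = True.
The clause (¬x1) is unit, so x1 = False.
Now (x1) is unsatisfied and unit — conflict.
Undo x3 and try x3 = False.
The clause (¬x4) is unit, so x4 = False.
Now (x4) is unsatisfied and unit — conflict.
Either choice for x3 ends in contradiction.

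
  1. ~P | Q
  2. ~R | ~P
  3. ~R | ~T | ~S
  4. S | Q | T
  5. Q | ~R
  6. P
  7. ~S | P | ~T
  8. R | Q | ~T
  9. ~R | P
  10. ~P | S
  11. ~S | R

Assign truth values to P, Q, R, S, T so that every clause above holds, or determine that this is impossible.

The clause (P) is unit, so P = 1.
The clause (Q) is unit, so Q = 1.
The clause (~R) is unit, so R = 0.
The clause (S) is unit, so S = 1.
That conflicts with the unit clause (~S).

UNSATISFIABLE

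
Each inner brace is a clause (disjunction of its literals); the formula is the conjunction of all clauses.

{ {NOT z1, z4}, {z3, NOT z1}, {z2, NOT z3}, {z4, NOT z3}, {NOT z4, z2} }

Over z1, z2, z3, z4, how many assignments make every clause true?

5

There are 2^4 = 16 truth assignments over (z1, z2, z3, z4).
Check each against the 5 clauses (columns in the order z1, z2, z3, z4):
  F F F F  ✓ satisfies all
  F F F T  ✗ fails (NOT z4 OR z2)
  F F T F  ✗ fails (z2 OR NOT z3)
  F F T T  ✗ fails (z2 OR NOT z3)
  F T F F  ✓ satisfies all
  F T F T  ✓ satisfies all
  F T T F  ✗ fails (z4 OR NOT z3)
  F T T T  ✓ satisfies all
  T F F F  ✗ fails (NOT z1 OR z4)
  T F F T  ✗ fails (z3 OR NOT z1)
  T F T F  ✗ fails (NOT z1 OR z4)
  T F T T  ✗ fails (z2 OR NOT z3)
  T T F F  ✗ fails (NOT z1 OR z4)
  T T F T  ✗ fails (z3 OR NOT z1)
  T T T F  ✗ fails (NOT z1 OR z4)
  T T T T  ✓ satisfies all
5 of the 16 rows are models.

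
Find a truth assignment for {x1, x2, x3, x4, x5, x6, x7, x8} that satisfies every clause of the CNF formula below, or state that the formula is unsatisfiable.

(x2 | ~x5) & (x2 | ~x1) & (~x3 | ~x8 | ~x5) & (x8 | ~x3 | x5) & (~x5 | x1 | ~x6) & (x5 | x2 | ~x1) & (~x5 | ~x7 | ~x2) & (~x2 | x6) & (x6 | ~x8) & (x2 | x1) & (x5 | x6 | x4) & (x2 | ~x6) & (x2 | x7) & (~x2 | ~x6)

Branch on x2: set x2 = 1.
Unit clause (x6) forces x6 = 1.
That conflicts with the unit clause (~x6).
Undo x2 and try x2 = 0.
Unit clause (~x5) forces x5 = 0.
Unit clause (~x1) forces x1 = 0.
That conflicts with the unit clause (x1).
Either choice for x2 ends in contradiction.

UNSATISFIABLE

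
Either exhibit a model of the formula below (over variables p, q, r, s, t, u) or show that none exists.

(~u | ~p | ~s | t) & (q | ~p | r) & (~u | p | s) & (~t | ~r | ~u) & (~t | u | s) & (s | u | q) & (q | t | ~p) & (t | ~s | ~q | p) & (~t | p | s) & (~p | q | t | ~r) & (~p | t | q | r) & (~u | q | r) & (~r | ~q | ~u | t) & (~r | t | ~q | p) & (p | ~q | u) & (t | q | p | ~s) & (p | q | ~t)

Try q = 1.
Try p = 1.
Try u = 0.
Try t = 0.
Every clause is now satisfied; r, s are unconstrained.

p ↦ 1,  q ↦ 1,  r ↦ 1,  s ↦ 1,  t ↦ 0,  u ↦ 0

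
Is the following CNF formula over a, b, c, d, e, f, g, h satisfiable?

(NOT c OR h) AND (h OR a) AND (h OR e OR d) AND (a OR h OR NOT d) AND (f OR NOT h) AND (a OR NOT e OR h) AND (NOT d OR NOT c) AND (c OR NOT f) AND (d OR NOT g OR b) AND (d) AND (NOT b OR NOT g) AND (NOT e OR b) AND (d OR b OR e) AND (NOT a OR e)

Yes, satisfiable

(d) alone gives d = true.
(NOT c) alone gives c = false.
(NOT f) alone gives f = false.
(NOT h) alone gives h = false.
(a) alone gives a = true.
(e) alone gives e = true.
(b) alone gives b = true.
(NOT g) alone gives g = false.
Every clause now holds.
A satisfying assignment: a ↦ true,  b ↦ true,  c ↦ false,  d ↦ true,  e ↦ true,  f ↦ false,  g ↦ false,  h ↦ false.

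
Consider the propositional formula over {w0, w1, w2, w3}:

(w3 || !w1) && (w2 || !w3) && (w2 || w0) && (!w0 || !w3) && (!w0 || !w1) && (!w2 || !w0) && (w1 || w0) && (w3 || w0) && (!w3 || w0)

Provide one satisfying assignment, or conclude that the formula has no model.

Case w3 = false:
(!w1) alone gives w1 = false.
(w0) alone gives w0 = true.
(!w2) alone gives w2 = false.
All clauses are satisfied.

w0: true; w1: false; w2: false; w3: false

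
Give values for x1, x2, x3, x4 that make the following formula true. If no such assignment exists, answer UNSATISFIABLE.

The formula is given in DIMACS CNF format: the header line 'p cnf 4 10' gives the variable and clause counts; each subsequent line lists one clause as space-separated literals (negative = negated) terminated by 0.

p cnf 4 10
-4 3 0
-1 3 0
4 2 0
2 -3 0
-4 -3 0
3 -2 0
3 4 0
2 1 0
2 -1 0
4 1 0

x1 ↦ True,  x2 ↦ True,  x3 ↦ True,  x4 ↦ False

Case x4 = False:
The clause (x2) is unit, so x2 = True.
The clause (x3) is unit, so x3 = True.
The clause (x1) is unit, so x1 = True.
This assignment satisfies each clause.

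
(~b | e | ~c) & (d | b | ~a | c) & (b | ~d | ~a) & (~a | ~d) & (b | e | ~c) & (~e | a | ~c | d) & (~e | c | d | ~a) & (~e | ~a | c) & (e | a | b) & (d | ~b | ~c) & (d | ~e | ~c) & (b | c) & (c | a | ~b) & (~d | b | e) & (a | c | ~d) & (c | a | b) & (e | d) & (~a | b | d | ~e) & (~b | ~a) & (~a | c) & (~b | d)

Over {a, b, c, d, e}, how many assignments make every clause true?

There are 2^5 = 32 truth assignments over (a, b, c, d, e).
Split on a. With a = 1, the clauses containing a are satisfied and ~a drops from the rest; 0 of the 2^4 = 16 assignments to the other variables satisfy what remains.
With a = 0, by the same count on the reduced clause set, 2 assignments work.
Total: 0 + 2 = 2.

2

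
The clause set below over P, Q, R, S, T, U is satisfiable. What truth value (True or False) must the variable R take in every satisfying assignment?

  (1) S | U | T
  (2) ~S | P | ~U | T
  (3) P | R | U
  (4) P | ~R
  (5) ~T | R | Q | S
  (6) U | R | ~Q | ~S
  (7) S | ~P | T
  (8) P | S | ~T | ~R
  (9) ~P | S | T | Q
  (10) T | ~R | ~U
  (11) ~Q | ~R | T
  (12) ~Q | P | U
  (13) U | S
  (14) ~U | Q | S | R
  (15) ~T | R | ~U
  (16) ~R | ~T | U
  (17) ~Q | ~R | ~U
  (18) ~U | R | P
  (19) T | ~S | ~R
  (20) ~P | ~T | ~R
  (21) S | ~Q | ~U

Suppose R = 1.
From the singleton clause (P), P = 1.
From the singleton clause (~T), T = 0.
From the singleton clause (S), S = 1.
That conflicts with the unit clause (~S).
So every satisfying assignment has R = False.

False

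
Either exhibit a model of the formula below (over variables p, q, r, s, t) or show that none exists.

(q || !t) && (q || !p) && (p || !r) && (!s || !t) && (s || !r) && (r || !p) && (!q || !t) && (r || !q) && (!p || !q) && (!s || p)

Case q = false:
From the singleton clause (!t), t = false.
From the singleton clause (!p), p = false.
From the singleton clause (!r), r = false.
From the singleton clause (!s), s = false.
All clauses are satisfied.

p ↦ false, q ↦ false, r ↦ false, s ↦ false, t ↦ false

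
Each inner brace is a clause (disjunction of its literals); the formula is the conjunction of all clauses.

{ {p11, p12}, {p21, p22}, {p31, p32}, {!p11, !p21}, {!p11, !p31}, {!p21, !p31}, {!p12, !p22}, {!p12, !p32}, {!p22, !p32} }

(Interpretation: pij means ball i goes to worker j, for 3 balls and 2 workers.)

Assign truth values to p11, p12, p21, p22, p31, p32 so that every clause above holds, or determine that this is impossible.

Branch on p11: set p11 = true.
(!p21) alone gives p21 = false.
(p22) alone gives p22 = true.
(!p31) alone gives p31 = false.
(p32) alone gives p32 = true.
Now (!p32) is unsatisfied and unit — conflict.
That branch fails; take p11 = false instead.
(p12) alone gives p12 = true.
(!p22) alone gives p22 = false.
(p21) alone gives p21 = true.
(!p31) alone gives p31 = false.
(p32) alone gives p32 = true.
Now (!p32) is unsatisfied and unit — conflict.
Neither p11 = true nor p11 = false works.

UNSATISFIABLE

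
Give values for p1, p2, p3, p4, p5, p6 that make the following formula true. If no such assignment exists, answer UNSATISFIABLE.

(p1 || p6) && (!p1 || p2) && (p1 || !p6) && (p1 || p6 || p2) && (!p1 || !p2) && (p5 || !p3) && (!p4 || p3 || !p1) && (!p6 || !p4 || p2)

Try p1 = true.
The clause (p2) is unit, so p2 = true.
But (!p2) is also a unit clause — contradiction.
So p1 must be the other value — set p1 = false.
The clause (p6) is unit, so p6 = true.
But (!p6) is also a unit clause — contradiction.
Both values of p1 lead to a conflict.

UNSATISFIABLE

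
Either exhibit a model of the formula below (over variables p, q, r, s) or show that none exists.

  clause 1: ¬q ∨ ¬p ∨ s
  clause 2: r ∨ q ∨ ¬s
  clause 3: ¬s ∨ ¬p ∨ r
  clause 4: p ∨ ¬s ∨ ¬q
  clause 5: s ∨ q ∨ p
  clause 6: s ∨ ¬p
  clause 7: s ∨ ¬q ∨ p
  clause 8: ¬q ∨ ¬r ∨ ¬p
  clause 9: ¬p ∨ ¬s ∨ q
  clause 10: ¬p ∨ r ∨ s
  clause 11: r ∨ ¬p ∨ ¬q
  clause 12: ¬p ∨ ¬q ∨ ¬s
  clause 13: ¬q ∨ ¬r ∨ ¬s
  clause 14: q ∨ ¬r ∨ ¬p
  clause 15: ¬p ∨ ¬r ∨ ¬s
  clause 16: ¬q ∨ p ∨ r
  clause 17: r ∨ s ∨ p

p: False; q: False; r: True; s: True

Try s = True.
Try r = True.
The clause (¬q) is unit, so q = False.
The clause (¬p) is unit, so p = False.
All clauses are satisfied.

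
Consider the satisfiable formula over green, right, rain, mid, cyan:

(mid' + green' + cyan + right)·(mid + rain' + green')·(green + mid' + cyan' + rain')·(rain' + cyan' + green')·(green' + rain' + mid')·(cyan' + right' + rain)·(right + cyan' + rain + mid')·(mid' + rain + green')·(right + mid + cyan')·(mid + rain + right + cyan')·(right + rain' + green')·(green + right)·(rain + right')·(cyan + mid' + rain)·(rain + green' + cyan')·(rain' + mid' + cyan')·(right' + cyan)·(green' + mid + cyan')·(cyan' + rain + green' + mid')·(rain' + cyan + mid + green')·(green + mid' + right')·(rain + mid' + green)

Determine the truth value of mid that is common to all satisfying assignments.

Suppose mid = 1.
Branch on green: set green = 0.
Unit clause (right) forces right = 1.
That conflicts with the unit clause (right').
Undo green and try green = 1.
Unit clause (rain') forces rain = 0.
That conflicts with the unit clause (rain).
Neither green = 1 nor green = 0 works.
So every satisfying assignment has mid = False.

False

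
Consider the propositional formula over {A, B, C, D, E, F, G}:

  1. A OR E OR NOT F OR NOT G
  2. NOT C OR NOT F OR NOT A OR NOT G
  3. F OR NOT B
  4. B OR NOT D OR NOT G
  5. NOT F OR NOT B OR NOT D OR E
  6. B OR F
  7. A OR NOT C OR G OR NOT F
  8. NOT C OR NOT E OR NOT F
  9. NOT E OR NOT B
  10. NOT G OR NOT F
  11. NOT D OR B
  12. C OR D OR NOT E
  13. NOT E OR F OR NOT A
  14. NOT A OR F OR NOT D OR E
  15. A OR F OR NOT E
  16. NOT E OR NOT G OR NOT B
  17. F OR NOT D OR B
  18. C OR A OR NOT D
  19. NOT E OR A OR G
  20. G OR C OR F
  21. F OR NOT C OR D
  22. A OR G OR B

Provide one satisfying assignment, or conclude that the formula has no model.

Try F = true.
Unit clause (NOT G) forces G = false.
Try A = true.
Try C = true.
Unit clause (NOT E) forces E = false.
Try B = true.
Unit clause (NOT D) forces D = false.
All clauses are satisfied.

A=true,  B=true,  C=true,  D=false,  E=false,  F=true,  G=false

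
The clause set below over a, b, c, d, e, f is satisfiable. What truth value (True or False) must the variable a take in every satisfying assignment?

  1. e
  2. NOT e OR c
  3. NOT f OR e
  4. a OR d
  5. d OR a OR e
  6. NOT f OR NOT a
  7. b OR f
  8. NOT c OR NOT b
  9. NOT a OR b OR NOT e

False

Suppose a = true.
The clause (e) is unit, so e = true.
The clause (c) is unit, so c = true.
The clause (NOT f) is unit, so f = false.
The clause (b) is unit, so b = true.
Now (NOT b) is unsatisfied and unit — conflict.
So every satisfying assignment has a = False.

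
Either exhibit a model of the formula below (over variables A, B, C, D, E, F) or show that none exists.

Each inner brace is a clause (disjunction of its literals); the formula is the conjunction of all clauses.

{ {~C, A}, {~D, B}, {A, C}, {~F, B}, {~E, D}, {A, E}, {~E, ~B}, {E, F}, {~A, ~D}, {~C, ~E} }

A: 1; B: 1; C: 0; D: 0; E: 0; F: 1

Suppose C = 0.
The clause (A) is unit, so A = 1.
The clause (~D) is unit, so D = 0.
The clause (~E) is unit, so E = 0.
The clause (F) is unit, so F = 1.
The clause (B) is unit, so B = 1.
This assignment satisfies each clause.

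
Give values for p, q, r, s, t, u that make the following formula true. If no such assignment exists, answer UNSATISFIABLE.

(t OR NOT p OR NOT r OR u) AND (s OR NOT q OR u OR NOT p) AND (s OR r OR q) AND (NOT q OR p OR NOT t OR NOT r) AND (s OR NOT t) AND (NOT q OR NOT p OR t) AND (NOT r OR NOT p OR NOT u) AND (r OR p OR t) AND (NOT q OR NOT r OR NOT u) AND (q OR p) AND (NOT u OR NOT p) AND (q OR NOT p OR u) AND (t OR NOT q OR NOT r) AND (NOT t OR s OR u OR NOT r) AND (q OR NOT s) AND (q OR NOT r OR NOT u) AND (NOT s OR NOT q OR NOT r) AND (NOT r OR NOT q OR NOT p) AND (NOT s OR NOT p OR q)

Try s = true.
The clause (q) is unit, so q = true.
The clause (NOT r) is unit, so r = false.
Try p = false.
The clause (t) is unit, so t = true.
Every clause is now satisfied; u is unconstrained.

p ↦ false,  q ↦ true,  r ↦ false,  s ↦ true,  t ↦ true,  u ↦ false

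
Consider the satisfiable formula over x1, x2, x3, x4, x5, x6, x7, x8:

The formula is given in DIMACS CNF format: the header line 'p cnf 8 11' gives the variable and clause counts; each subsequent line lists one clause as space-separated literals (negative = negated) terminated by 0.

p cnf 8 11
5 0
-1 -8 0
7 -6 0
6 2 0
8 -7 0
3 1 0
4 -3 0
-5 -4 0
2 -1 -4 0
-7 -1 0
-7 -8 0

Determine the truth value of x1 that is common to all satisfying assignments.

True

Suppose x1 = False.
The clause (x5) is unit, so x5 = True.
The clause (x3) is unit, so x3 = True.
The clause (x4) is unit, so x4 = True.
That conflicts with the unit clause (¬x4).
So every satisfying assignment has x1 = True.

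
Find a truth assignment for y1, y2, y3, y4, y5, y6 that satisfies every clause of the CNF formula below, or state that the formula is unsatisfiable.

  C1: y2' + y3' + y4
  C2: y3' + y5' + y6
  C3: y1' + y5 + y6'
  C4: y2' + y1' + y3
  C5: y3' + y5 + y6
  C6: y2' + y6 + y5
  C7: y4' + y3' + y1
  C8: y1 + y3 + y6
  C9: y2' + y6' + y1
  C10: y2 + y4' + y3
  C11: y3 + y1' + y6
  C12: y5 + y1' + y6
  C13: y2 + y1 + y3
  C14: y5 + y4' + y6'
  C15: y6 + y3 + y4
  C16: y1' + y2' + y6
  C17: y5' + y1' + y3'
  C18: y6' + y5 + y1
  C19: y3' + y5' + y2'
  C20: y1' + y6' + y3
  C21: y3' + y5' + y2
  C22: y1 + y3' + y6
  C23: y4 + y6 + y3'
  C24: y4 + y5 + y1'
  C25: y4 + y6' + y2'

UNSATISFIABLE

Try y2 = 0.
Try y4 = 0.
Try y1 = 1.
From the singleton clause (y5), y5 = 1.
From the singleton clause (y3'), y3 = 0.
From the singleton clause (y6), y6 = 1.
That conflicts with the unit clause (y6').
Undo y1 and try y1 = 0.
From the singleton clause (y3), y3 = 1.
From the singleton clause (y5'), y5 = 0.
From the singleton clause (y6), y6 = 1.
That conflicts with the unit clause (y6').
Either choice for y1 ends in contradiction.
Undo y4 and try y4 = 1.
From the singleton clause (y3), y3 = 1.
From the singleton clause (y1), y1 = 1.
From the singleton clause (y5'), y5 = 0.
From the singleton clause (y6'), y6 = 0.
That conflicts with the unit clause (y6).
Either choice for y4 ends in contradiction.
Undo y2 and try y2 = 1.
Try y3 = 0.
From the singleton clause (y1'), y1 = 0.
From the singleton clause (y6), y6 = 1.
That conflicts with the unit clause (y6').
Undo y3 and try y3 = 1.
From the singleton clause (y4), y4 = 1.
From the singleton clause (y1), y1 = 1.
From the singleton clause (y6), y6 = 1.
From the singleton clause (y5), y5 = 1.
That conflicts with the unit clause (y5').
Either choice for y3 ends in contradiction.
Either choice for y2 ends in contradiction.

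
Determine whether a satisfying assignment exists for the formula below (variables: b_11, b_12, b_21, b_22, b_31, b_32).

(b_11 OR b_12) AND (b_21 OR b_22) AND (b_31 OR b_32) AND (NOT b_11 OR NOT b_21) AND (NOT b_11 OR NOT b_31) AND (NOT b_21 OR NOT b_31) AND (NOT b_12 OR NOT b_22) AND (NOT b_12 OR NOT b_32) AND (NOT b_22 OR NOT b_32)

Branch on b_11: set b_11 = true.
The clause (NOT b_21) is unit, so b_21 = false.
The clause (b_22) is unit, so b_22 = true.
The clause (NOT b_31) is unit, so b_31 = false.
The clause (b_32) is unit, so b_32 = true.
But (NOT b_32) is also a unit clause — contradiction.
So b_11 must be the other value — set b_11 = false.
The clause (b_12) is unit, so b_12 = true.
The clause (NOT b_22) is unit, so b_22 = false.
The clause (b_21) is unit, so b_21 = true.
The clause (NOT b_31) is unit, so b_31 = false.
The clause (b_32) is unit, so b_32 = true.
But (NOT b_32) is also a unit clause — contradiction.
Either choice for b_11 ends in contradiction.
No assignment satisfies every clause.

No, unsatisfiable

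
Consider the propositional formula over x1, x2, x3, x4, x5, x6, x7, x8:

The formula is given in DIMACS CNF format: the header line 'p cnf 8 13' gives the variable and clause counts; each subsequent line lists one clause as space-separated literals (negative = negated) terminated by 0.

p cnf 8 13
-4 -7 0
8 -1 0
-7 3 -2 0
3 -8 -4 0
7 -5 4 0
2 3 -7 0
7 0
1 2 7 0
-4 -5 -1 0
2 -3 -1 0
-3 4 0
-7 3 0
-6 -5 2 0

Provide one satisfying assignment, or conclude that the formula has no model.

UNSATISFIABLE

From the singleton clause (x7), x7 = True.
From the singleton clause (¬x4), x4 = False.
From the singleton clause (¬x3), x3 = False.
Now (x3) is unsatisfied and unit — conflict.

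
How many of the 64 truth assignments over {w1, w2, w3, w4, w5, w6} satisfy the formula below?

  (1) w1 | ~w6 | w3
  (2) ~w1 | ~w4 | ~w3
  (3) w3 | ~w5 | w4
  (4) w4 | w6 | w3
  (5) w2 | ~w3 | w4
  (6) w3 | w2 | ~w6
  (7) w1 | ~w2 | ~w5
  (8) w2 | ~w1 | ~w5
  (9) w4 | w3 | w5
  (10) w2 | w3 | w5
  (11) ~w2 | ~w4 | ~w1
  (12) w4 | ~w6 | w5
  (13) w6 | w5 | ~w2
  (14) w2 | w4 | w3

There are 2^6 = 64 truth assignments over (w1, w2, w3, w4, w5, w6).
Split on w2. With w2 = 1, the clauses containing w2 are satisfied and ~w2 drops from the rest; 3 of the 2^5 = 32 assignments to the other variables satisfy what remains.
With w2 = 0, by the same count on the reduced clause set, 5 assignments work.
(One model: w1=F, w2=F, w3=F, w4=T, w5=T, w6=F.)
Total: 3 + 5 = 8.

8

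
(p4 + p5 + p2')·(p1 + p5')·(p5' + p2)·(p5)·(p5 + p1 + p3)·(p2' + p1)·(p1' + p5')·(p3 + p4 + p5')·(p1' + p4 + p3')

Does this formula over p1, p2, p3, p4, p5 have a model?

Unsatisfiable

Unit clause (p5) forces p5 = 1.
Unit clause (p1) forces p1 = 1.
Now (p1') is unsatisfied and unit — conflict.
No assignment satisfies every clause.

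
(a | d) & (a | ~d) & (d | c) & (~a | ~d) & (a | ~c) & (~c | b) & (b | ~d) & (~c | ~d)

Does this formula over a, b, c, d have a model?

Suppose a = 1.
From the singleton clause (~d), d = 0.
From the singleton clause (c), c = 1.
From the singleton clause (b), b = 1.
This assignment satisfies each clause.
A satisfying assignment: a: 1, b: 1, c: 1, d: 0.

Satisfiable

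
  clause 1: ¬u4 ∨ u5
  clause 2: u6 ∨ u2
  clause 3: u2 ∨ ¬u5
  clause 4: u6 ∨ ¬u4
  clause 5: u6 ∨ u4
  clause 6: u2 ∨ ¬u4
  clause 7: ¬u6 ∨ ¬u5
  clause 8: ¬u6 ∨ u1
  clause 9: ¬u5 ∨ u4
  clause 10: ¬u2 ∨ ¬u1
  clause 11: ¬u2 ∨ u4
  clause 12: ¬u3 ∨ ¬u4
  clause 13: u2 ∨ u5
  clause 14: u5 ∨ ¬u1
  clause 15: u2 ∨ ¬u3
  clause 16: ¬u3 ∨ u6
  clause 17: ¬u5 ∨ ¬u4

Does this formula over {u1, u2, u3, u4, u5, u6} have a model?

Unsatisfiable

Try u4 = False.
From the singleton clause (u6), u6 = True.
From the singleton clause (¬u5), u5 = False.
From the singleton clause (u1), u1 = True.
That conflicts with the unit clause (¬u1).
So u4 must be the other value — set u4 = True.
From the singleton clause (u5), u5 = True.
That conflicts with the unit clause (¬u5).
Either choice for u4 ends in contradiction.
No assignment satisfies every clause.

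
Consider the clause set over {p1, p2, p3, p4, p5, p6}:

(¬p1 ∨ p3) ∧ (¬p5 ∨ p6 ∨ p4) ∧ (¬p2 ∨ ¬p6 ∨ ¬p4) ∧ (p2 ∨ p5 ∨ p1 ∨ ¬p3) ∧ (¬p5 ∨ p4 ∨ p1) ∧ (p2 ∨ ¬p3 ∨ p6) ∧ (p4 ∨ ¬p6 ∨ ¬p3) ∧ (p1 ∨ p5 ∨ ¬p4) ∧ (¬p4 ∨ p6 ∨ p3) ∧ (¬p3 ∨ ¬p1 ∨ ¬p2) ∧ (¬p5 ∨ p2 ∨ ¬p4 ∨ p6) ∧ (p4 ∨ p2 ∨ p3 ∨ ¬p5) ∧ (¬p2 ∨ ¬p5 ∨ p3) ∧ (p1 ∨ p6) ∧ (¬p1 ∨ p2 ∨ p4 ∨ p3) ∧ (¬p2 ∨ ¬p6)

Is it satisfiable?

Yes, satisfiable

Try p1 = True.
Unit clause (p3) forces p3 = True.
Unit clause (¬p2) forces p2 = False.
Unit clause (p6) forces p6 = True.
Unit clause (p4) forces p4 = True.
No clause remains; p5 is free.
A satisfying assignment: p1: True,  p2: False,  p3: True,  p4: True,  p5: True,  p6: True.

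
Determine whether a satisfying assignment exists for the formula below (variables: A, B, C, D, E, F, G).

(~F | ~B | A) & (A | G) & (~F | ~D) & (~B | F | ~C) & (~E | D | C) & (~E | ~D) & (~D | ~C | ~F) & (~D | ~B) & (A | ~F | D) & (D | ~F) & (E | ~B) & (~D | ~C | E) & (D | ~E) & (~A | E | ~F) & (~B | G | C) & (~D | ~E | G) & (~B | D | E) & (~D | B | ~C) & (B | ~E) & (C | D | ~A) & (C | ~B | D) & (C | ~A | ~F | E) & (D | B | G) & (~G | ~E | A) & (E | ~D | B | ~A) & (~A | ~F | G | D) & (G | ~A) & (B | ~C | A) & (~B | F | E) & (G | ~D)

Case A = 0:
(G) alone gives G = 1.
(~E) alone gives E = 0.
(~B) alone gives B = 0.
(~C) alone gives C = 0.
Case F = 0:
All clauses hold; D can take either value.
A satisfying assignment: A: 0,  B: 0,  C: 0,  D: 1,  E: 0,  F: 0,  G: 1.

Yes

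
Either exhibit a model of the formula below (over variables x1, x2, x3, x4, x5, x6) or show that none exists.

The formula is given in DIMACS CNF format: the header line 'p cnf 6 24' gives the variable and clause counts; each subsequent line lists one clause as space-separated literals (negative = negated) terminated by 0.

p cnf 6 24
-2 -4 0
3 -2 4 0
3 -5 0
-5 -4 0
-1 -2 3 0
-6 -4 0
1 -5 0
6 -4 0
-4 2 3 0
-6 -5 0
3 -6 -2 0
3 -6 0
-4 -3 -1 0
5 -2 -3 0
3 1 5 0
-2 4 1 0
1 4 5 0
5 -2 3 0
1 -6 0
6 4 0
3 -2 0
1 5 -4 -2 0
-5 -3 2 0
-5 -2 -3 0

Branch on x2: set x2 = False.
Branch on x3: set x3 = True.
Unit clause (¬x5) forces x5 = False.
Branch on x6: set x6 = True.
Unit clause (¬x4) forces x4 = False.
Unit clause (x1) forces x1 = True.
All clauses are satisfied.

x1: True; x2: False; x3: True; x4: False; x5: False; x6: True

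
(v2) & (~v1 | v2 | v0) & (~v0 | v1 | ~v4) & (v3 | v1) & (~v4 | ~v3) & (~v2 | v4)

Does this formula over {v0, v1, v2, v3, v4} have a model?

(v2) alone gives v2 = 1.
(v4) alone gives v4 = 1.
(~v3) alone gives v3 = 0.
(v1) alone gives v1 = 1.
Every clause is now satisfied; v0 is unconstrained.
A satisfying assignment: v0: 0, v1: 1, v2: 1, v3: 0, v4: 1.

Yes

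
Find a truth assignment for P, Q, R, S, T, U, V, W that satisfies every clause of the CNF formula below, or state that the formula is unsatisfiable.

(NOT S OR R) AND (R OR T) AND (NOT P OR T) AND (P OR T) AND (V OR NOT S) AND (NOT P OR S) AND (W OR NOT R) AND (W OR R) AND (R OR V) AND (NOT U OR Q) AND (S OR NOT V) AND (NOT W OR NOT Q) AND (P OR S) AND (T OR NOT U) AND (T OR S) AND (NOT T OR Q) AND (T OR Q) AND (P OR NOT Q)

Case S = false:
The clause (NOT P) is unit, so P = false.
But (P) is also a unit clause — contradiction.
Backtrack on S: now try S = true.
The clause (R) is unit, so R = true.
The clause (V) is unit, so V = true.
The clause (W) is unit, so W = true.
The clause (NOT Q) is unit, so Q = false.
The clause (NOT U) is unit, so U = false.
The clause (NOT T) is unit, so T = false.
But (T) is also a unit clause — contradiction.
Either choice for S ends in contradiction.

UNSATISFIABLE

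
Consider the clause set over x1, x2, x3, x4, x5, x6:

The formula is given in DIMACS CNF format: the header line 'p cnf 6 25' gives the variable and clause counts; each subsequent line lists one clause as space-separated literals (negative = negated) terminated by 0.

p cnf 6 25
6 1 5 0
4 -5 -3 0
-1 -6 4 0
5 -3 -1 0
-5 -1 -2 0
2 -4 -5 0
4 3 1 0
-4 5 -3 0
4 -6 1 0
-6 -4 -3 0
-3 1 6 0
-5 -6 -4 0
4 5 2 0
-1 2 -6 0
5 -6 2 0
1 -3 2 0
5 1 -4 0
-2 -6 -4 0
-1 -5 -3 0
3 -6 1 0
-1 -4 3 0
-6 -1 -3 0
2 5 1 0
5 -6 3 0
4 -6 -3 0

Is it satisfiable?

Suppose x6 = False.
Suppose x1 = False.
Unit clause (x5) forces x5 = True.
Unit clause (¬x3) forces x3 = False.
Unit clause (x4) forces x4 = True.
Unit clause (x2) forces x2 = True.
All clauses are satisfied.
A satisfying assignment: x1: False; x2: True; x3: False; x4: True; x5: True; x6: False.

Yes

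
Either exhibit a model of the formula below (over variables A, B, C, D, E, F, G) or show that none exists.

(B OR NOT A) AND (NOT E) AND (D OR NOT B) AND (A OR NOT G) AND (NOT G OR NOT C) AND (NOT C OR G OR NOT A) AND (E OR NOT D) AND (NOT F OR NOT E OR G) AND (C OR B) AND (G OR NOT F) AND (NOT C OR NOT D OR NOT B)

From the singleton clause (NOT E), E = false.
From the singleton clause (NOT D), D = false.
From the singleton clause (NOT B), B = false.
From the singleton clause (NOT A), A = false.
From the singleton clause (NOT G), G = false.
From the singleton clause (C), C = true.
From the singleton clause (NOT F), F = false.
All clauses are satisfied.

A ↦ false, B ↦ false, C ↦ true, D ↦ false, E ↦ false, F ↦ false, G ↦ false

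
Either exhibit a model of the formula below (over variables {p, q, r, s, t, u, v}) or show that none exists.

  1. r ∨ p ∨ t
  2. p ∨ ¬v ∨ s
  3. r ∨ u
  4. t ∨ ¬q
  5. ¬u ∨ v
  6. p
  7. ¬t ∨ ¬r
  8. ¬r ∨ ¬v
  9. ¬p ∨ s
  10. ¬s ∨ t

p=True,  q=True,  r=False,  s=True,  t=True,  u=True,  v=True

From the singleton clause (p), p = True.
From the singleton clause (s), s = True.
From the singleton clause (t), t = True.
From the singleton clause (¬r), r = False.
From the singleton clause (u), u = True.
From the singleton clause (v), v = True.
No clause remains; q is free.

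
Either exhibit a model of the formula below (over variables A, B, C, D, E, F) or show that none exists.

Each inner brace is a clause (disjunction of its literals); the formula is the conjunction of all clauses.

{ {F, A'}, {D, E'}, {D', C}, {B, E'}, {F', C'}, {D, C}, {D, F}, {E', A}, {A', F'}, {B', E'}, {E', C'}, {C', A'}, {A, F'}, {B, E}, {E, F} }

Branch on F: set F = 1.
The clause (C') is unit, so C = 0.
The clause (D') is unit, so D = 0.
Now (D) is unsatisfied and unit — conflict.
So F must be the other value — set F = 0.
The clause (A') is unit, so A = 0.
The clause (D) is unit, so D = 1.
The clause (C) is unit, so C = 1.
The clause (E') is unit, so E = 0.
Now (E) is unsatisfied and unit — conflict.
Neither F = 1 nor F = 0 works.

UNSATISFIABLE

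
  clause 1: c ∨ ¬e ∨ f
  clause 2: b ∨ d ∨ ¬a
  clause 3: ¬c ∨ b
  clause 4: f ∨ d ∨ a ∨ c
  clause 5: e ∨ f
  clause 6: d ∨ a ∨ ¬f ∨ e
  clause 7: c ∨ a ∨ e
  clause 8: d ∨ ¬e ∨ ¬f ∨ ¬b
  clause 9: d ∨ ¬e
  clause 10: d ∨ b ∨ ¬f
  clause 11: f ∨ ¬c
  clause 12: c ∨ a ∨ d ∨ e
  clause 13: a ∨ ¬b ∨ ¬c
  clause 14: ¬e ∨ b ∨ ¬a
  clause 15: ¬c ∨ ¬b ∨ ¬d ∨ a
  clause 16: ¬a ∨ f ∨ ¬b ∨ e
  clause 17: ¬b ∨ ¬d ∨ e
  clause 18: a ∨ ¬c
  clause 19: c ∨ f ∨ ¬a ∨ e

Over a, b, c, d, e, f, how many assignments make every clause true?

7

There are 2^6 = 64 truth assignments over (a, b, c, d, e, f).
Split on e. With e = True, the clauses containing e are satisfied and ¬e drops from the rest; 4 of the 2^5 = 32 assignments to the other variables satisfy what remains.
With e = False, by the same count on the reduced clause set, 3 assignments work.
(One model: a=F, b=F, c=F, d=T, e=T, f=T.)
Total: 4 + 3 = 7.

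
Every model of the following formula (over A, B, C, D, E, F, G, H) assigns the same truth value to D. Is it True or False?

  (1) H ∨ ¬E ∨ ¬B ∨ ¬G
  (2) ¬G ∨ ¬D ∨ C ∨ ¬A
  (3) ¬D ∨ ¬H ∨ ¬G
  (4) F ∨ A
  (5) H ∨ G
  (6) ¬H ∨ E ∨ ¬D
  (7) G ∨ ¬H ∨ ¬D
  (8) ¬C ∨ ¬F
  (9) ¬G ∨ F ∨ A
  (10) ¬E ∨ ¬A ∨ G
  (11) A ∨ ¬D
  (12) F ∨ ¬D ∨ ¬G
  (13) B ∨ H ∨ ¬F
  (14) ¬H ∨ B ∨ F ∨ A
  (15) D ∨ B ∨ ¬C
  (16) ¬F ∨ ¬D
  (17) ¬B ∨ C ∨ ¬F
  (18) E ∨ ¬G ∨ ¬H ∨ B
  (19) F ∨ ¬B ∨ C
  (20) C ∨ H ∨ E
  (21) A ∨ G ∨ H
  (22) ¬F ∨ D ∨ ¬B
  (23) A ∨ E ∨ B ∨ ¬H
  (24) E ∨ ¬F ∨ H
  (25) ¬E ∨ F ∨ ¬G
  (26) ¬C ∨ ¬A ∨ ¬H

Suppose D = True.
(A) alone gives A = True.
(¬F) alone gives F = False.
(¬G) alone gives G = False.
(H) alone gives H = True.
That conflicts with the unit clause (¬H).
So every satisfying assignment has D = False.

False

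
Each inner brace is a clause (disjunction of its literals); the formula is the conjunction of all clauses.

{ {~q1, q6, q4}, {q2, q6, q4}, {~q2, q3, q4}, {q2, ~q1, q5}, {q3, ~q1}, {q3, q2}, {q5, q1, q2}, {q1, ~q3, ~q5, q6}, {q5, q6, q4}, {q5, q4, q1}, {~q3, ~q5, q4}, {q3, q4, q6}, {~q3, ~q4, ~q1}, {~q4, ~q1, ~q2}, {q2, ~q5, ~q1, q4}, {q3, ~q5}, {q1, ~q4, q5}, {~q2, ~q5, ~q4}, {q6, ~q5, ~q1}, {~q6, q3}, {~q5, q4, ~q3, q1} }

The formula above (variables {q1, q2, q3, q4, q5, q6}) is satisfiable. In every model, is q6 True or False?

Suppose q6 = 0.
Branch on q1: set q1 = 0.
Branch on q2: set q2 = 1.
Branch on q3: set q3 = 1.
The clause (~q5) is unit, so q5 = 0.
The clause (q4) is unit, so q4 = 1.
That conflicts with the unit clause (~q4).
Backtrack on q3: now try q3 = 0.
The clause (q4) is unit, so q4 = 1.
The clause (~q5) is unit, so q5 = 0.
That conflicts with the unit clause (q5).
Either choice for q3 ends in contradiction.
Backtrack on q2: now try q2 = 0.
The clause (q4) is unit, so q4 = 1.
The clause (q3) is unit, so q3 = 1.
The clause (q5) is unit, so q5 = 1.
That conflicts with the unit clause (~q5).
Either choice for q2 ends in contradiction.
Backtrack on q1: now try q1 = 1.
The clause (q4) is unit, so q4 = 1.
The clause (q3) is unit, so q3 = 1.
That conflicts with the unit clause (~q3).
Either choice for q1 ends in contradiction.
So every satisfying assignment has q6 = True.

True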